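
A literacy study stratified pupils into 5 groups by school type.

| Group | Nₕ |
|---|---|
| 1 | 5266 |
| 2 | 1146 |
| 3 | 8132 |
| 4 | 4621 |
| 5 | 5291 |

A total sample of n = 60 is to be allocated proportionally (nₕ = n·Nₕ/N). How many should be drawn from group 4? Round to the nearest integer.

Share of group 4 = 4621/24456 = 0.18895.
Allocate 60 × 0.18895 = 11.337... → 11.

11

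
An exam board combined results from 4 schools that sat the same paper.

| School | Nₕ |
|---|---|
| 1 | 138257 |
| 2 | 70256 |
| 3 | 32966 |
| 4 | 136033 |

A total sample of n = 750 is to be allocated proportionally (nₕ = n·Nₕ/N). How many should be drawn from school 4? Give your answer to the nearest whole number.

Share of school 4 = 136033/377512 = 0.36034.
Allocate 750 × 0.36034 = 270.256... → 270.

270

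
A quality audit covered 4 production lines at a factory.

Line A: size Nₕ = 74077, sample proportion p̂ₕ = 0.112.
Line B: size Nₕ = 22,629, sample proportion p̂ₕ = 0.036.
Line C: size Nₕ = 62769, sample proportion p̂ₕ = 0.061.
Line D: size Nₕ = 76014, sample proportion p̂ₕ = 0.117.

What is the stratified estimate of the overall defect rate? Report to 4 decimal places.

Wₕ = Nₕ/N with N = 235489: 0.3146, 0.0961, 0.2665, 0.3228.
p̂_st = 0.3146·0.112 + 0.0961·0.036 + 0.2665·0.061 + 0.3228·0.117 ≈ 0.092717... → 0.0927.

0.0927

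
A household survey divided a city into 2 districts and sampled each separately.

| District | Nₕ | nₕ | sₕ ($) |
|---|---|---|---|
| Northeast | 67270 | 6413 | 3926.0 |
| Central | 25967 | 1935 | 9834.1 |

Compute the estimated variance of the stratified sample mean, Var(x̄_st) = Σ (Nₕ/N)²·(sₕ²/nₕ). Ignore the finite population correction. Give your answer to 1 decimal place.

5127.8

N = 93237. Term for each stratum: Wₕ²sₕ²/nₕ.
Var(x̄_st) = 1251.1392 + 3876.6380 = 5127.7771 → 5127.8.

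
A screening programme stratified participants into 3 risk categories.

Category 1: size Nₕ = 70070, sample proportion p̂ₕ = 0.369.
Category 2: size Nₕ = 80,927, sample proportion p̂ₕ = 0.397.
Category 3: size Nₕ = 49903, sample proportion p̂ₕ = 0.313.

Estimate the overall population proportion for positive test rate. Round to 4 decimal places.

Wₕ = Nₕ/N with N = 200900: 0.3488, 0.4028, 0.2484.
p̂_st = 0.3488·0.369 + 0.4028·0.397 + 0.2484·0.313 ≈ 0.366369... → 0.3664.

0.3664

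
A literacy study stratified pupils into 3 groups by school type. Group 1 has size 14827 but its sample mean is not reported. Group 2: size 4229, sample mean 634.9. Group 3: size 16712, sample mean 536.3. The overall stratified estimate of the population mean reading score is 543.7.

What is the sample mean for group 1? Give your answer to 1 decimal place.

Σ Nₕx̄ₕ = N·μ, so 14827·x̄_1 = 35768·543.7 − (4229·634.9 + 16712·536.3).
= 19447061.6 − 11647637.7 = 7799423.9.
x̄_1 = 7799423.9 / 14827 = 526.028... → 526.0.

526.0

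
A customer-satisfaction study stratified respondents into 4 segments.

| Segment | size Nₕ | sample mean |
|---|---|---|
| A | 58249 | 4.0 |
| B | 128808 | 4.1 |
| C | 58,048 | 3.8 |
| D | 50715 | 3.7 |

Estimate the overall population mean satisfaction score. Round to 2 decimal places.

3.95

N = 295820; weights Wₕ = Nₕ/N = (0.1969, 0.4354, 0.1962, 0.1714).
x̄_st = Σ Wₕ·x̄ₕ = 0.1969·4.0 + 0.4354·4.1 + 0.1962·3.8 + 0.1714·3.7 ≈ 3.9529...
→ 3.95.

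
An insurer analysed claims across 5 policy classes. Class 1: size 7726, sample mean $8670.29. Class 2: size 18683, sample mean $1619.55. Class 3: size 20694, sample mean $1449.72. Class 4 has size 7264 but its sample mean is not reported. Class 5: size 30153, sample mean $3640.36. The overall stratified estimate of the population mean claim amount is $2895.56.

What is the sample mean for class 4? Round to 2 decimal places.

Σ Nₕx̄ₕ = N·μ, so 7264·x̄_4 = 84520·2895.56 − (7726·8670.29 + 18683·1619.55 + 20694·1449.72 + 30153·3640.36).
= 244732731.2 − 237012993.95 = 7719737.25.
x̄_4 = 7719737.25 / 7264 = 1062.7392... → 1062.74.

1062.74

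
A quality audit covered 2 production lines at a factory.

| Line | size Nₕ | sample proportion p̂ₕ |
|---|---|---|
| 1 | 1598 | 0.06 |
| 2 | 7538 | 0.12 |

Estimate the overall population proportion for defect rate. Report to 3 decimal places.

Wₕ = Nₕ/N with N = 9136: 0.1749, 0.8251.
p̂_st = 0.1749·0.06 + 0.8251·0.12 ≈ 0.10951... → 0.110.

0.110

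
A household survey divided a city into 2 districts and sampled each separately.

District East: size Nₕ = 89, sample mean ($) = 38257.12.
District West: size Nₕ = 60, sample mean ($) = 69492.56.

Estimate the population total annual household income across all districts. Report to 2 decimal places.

Estimate total by summing Nₕ·x̄ₕ over strata.
89·38257.12 + 60·69492.56 = 3404883.68 + 4169553.6 = 7574437.28.

7574437.28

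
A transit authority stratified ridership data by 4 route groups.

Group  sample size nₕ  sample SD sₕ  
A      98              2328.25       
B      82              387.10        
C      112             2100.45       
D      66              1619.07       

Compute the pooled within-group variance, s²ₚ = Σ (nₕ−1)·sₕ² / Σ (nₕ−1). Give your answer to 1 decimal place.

Degrees of freedom: 97 + 81 + 111 + 65 = 354.
Σ(nₕ−1)sₕ² = 97·5420748.0625 + 81·149846.41 + 111·4411890.2025 + 65·2621387.6649 = 1198060131.9685.
s²ₚ = 1198060131.9685 / 354 = 3384350.655... → 3384350.7.

3384350.7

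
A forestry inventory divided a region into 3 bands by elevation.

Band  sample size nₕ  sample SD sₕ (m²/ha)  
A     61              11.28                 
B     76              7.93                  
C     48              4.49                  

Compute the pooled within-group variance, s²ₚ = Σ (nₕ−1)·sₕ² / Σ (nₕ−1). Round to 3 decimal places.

Degrees of freedom: 60 + 75 + 47 = 182.
Σ(nₕ−1)sₕ² = 60·127.2384 + 75·62.8849 + 47·20.1601 = 13298.1962.
s²ₚ = 13298.1962 / 182 = 73.06701... → 73.067.

73.067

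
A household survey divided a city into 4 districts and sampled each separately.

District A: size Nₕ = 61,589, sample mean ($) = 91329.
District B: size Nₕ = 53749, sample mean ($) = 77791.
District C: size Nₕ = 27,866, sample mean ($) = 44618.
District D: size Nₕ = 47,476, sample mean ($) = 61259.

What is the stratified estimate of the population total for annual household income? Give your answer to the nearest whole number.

13957707712

A: 61589·91329 = 5624861781
B: 53749·77791 = 4181188459
C: 27866·44618 = 1243325188
D: 47476·61259 = 2908332284
τ̂ = Σ Nₕx̄ₕ = 13957707712.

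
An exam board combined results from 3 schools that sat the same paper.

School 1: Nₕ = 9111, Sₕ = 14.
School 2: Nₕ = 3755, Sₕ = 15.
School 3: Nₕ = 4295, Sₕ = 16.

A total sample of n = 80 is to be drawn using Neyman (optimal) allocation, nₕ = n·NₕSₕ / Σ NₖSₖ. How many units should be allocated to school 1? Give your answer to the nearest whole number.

40

Σ NₕSₕ = 9111·14 + 3755·15 + 4295·16 = 252599.
Share for 1: 127554/252599 = 0.50497.
n_1 = 80 × 0.50497 = 40.397... → 40.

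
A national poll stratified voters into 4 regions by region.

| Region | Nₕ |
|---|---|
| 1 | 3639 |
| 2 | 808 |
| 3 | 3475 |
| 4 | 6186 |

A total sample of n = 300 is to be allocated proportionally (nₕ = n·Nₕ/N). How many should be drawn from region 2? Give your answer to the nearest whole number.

17

N = 3639 + 808 + 3475 + 6186 = 14108.
n_2 = 300·808/14108 = 17.182... → 17.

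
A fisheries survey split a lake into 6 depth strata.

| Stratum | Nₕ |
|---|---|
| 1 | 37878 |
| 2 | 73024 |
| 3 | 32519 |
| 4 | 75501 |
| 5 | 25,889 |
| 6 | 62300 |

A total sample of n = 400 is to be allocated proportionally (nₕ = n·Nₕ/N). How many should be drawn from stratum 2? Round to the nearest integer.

95

N = 37878 + 73024 + 32519 + 75501 + 25889 + 62300 = 307111.
n_2 = 400·73024/307111 = 95.111... → 95.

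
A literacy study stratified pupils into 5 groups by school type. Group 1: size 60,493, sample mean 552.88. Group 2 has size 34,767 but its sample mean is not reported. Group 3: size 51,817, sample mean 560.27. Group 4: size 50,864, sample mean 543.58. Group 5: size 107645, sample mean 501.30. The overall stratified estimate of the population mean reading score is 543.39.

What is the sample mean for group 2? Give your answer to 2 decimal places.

N = 60493 + 34767 + 51817 + 50864 + 107645 = 305586.
Overall total = μ·N = 543.39·305586 = 166052376.54.
Subtract the known strata: 60493·552.88 + 51817·560.27 + 50864·543.58 + 107645·501.30 = 144087972.05.
Remaining total for group 2: 166052376.54 − 144087972.05 = 21964404.49.
Divide by its size: 21964404.49 / 34767 = 631.7601... → 631.76.

631.76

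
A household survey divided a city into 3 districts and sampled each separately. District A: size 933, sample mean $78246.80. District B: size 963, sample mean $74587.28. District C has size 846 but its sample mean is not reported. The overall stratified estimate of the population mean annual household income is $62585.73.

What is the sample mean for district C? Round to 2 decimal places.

N = 933 + 963 + 846 = 2742.
Overall total = μ·N = 62585.73·2742 = 171610071.66.
Subtract the known strata: 933·78246.80 + 963·74587.28 = 144831815.04.
Remaining total for district C: 171610071.66 − 144831815.04 = 26778256.62.
Divide by its size: 26778256.62 / 846 = 31652.7856... → 31652.79.

31652.79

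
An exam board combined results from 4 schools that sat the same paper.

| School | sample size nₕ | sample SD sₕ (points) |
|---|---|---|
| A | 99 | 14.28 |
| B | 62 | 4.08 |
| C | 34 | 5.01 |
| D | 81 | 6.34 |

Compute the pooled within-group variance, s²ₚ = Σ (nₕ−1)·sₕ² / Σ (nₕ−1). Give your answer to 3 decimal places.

92.071

A: (99−1)·14.28² = 98·203.9184 = 19984.0032
B: (62−1)·4.08² = 61·16.6464 = 1015.4304
C: (34−1)·5.01² = 33·25.1001 = 828.3033
D: (81−1)·6.34² = 80·40.1956 = 3215.648
Numerator = 25043.3849; denominator = Σ(nₕ−1) = 272.
s²ₚ = 25043.3849/272 = 92.07127... → 92.071.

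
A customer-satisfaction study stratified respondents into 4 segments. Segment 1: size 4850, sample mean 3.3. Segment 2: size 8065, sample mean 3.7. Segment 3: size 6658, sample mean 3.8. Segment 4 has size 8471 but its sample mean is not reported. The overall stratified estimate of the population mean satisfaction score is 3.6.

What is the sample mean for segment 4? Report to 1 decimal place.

Σ Nₕx̄ₕ = N·μ, so 8471·x̄_4 = 28044·3.6 − (4850·3.3 + 8065·3.7 + 6658·3.8).
= 100958.4 − 71145.9 = 29812.5.
x̄_4 = 29812.5 / 8471 = 3.519... → 3.5.

3.5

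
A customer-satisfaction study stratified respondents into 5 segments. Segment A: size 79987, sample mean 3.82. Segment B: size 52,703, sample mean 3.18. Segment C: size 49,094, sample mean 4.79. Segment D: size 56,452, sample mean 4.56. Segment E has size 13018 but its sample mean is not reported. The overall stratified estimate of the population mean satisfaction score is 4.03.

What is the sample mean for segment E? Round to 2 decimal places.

N = 79987 + 52703 + 49094 + 56452 + 13018 = 251254.
Overall total = μ·N = 4.03·251254 = 1012553.62.
Subtract the known strata: 79987·3.82 + 52703·3.18 + 49094·4.79 + 56452·4.56 = 965727.26.
Remaining total for segment E: 1012553.62 − 965727.26 = 46826.36.
Divide by its size: 46826.36 / 13018 = 3.5970... → 3.60.

3.60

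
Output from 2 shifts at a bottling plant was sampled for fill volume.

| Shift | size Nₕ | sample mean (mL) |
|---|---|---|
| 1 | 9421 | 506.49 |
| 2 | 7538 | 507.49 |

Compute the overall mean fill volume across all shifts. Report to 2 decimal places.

506.93

N = 16959; weights Wₕ = Nₕ/N = (0.5555, 0.4445).
x̄_st = Σ Wₕ·x̄ₕ = 0.5555·506.49 + 0.4445·507.49 ≈ 506.9345...
→ 506.93.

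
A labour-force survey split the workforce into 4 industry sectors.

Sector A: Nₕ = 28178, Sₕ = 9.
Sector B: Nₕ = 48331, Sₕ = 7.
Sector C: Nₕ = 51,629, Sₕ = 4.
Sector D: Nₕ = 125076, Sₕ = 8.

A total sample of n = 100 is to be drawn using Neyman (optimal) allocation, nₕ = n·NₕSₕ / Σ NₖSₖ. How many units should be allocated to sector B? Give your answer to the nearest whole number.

19

A: NₕSₕ = 28178·9 = 253602
B: NₕSₕ = 48331·7 = 338317
C: NₕSₕ = 51629·4 = 206516
D: NₕSₕ = 125076·8 = 1000608
Σ NₕSₕ = 1799043.
n_B = 100·338317/1799043 = 18.805... → 19.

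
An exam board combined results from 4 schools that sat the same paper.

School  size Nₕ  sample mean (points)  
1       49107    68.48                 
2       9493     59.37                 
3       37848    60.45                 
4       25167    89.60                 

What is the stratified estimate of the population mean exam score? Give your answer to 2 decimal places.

69.64

N = 49107 + 9493 + 37848 + 25167 = 121615.
Weight each subgroup mean by Nₕ/N and sum.
Σ Nₕx̄ₕ = 49107·68.48 + 9493·59.37 + 37848·60.45 + 25167·89.60 = 3362847.36 + 563599.41 + 2287911.6 + 2254963.2 = 8469321.57.
Divide by N: 8469321.57 / 121615 = 69.6404... → 69.64.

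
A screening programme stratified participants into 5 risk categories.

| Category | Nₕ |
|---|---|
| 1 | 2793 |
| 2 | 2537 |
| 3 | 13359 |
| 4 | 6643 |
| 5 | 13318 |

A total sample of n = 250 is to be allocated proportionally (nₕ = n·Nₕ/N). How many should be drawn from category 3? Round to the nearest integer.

86

Share of category 3 = 13359/38650 = 0.34564.
Allocate 250 × 0.34564 = 86.410... → 86.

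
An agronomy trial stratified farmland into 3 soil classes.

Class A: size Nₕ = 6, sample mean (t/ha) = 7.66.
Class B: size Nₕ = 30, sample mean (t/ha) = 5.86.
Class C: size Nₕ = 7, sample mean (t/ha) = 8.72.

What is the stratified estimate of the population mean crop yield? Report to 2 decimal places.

N = 6 + 30 + 7 = 43.
The stratified mean weights each stratum mean by its population share Nₕ/N.
Σ Nₕx̄ₕ = 6·7.66 + 30·5.86 + 7·8.72 = 45.96 + 175.8 + 61.04 = 282.8.
Divide by N: 282.8 / 43 = 6.5767... → 6.58.

6.58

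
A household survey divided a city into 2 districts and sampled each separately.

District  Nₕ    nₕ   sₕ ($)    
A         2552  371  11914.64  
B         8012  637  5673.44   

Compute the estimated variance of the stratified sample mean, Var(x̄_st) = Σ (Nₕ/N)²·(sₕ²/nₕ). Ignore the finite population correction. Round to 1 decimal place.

51395.7

N = 10564; Wₕ = Nₕ/N.
district A: (2552/10564)²·11914.64²/371 = 22330.1939
district B: (8012/10564)²·5673.44²/637 = 29065.5534
Sum = 51395.7473 → 51395.7.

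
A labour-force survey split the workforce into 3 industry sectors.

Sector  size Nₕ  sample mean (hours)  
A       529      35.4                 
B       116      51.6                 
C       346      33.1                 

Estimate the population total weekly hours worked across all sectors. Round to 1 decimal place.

36164.8

A: 529·35.4 = 18726.6
B: 116·51.6 = 5985.6
C: 346·33.1 = 11452.6
τ̂ = Σ Nₕx̄ₕ = 36164.8.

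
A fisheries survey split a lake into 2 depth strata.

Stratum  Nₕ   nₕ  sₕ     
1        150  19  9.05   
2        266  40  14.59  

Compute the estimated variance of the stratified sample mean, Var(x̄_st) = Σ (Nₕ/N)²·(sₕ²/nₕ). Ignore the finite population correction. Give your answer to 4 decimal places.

2.7363

N = 416; Wₕ = Nₕ/N.
stratum 1: (150/416)²·9.05²/19 = 0.5604533
stratum 2: (266/416)²·14.59²/40 = 2.1758412
Sum = 2.7362945 → 2.7363.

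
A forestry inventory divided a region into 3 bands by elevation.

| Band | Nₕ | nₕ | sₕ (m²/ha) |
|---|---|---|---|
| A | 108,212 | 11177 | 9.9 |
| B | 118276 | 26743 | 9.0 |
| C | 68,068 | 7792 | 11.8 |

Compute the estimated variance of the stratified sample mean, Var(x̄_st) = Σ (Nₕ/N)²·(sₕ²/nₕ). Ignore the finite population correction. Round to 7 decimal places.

N = 294556; Wₕ = Nₕ/N.
band A: (108212/294556)²·9.9²/11177 = 0.0011834781
band B: (118276/294556)²·9.0²/26743 = 0.0004883514
band C: (68068/294556)²·11.8²/7792 = 0.0009542569
Sum = 0.0026260864 → 0.0026261.

0.0026261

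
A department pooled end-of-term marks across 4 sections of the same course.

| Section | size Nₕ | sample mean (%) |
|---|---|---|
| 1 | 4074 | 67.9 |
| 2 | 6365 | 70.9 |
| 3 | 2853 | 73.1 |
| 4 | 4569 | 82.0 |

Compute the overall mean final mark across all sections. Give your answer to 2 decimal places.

73.41

N = 4074 + 6365 + 2853 + 4569 = 17861.
The stratified mean weights each stratum mean by its population share Nₕ/N.
Σ Nₕx̄ₕ = 4074·67.9 + 6365·70.9 + 2853·73.1 + 4569·82.0 = 276624.6 + 451278.5 + 208554.3 + 374658 = 1311115.4.
Divide by N: 1311115.4 / 17861 = 73.4066... → 73.41.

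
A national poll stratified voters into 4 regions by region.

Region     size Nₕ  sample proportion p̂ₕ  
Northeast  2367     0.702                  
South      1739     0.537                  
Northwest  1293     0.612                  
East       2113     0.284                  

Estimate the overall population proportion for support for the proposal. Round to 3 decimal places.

0.531

Wₕ = Nₕ/N with N = 7512: 0.3151, 0.2315, 0.1721, 0.2813.
p̂_st = 0.3151·0.702 + 0.2315·0.537 + 0.1721·0.612 + 0.2813·0.284 ≈ 0.53074... → 0.531.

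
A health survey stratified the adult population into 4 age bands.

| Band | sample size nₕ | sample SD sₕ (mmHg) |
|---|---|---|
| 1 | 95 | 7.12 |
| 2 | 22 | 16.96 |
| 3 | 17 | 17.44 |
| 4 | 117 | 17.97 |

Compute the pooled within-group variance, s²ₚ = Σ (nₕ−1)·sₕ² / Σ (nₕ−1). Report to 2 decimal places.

1: (95−1)·7.12² = 94·50.6944 = 4765.2736
2: (22−1)·16.96² = 21·287.6416 = 6040.4736
3: (17−1)·17.44² = 16·304.1536 = 4866.4576
4: (117−1)·17.97² = 116·322.9209 = 37458.8244
Numerator = 53131.0292; denominator = Σ(nₕ−1) = 247.
s²ₚ = 53131.0292/247 = 215.1054... → 215.11.

215.11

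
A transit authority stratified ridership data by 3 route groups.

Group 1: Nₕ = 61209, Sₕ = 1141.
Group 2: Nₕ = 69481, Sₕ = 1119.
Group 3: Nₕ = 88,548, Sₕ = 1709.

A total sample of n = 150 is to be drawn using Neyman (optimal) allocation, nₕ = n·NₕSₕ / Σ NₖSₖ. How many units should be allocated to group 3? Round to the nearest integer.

76

Σ NₕSₕ = 61209·1141 + 69481·1119 + 88548·1709 = 298917240.
Share for 3: 151328532/298917240 = 0.50626.
n_3 = 150 × 0.50626 = 75.938... → 76.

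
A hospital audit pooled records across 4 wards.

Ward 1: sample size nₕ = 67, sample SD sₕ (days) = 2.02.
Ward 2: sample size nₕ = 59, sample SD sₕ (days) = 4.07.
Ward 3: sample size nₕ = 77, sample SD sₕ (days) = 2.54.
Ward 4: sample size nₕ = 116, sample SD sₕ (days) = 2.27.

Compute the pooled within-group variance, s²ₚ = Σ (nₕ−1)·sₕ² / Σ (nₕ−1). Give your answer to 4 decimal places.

Degrees of freedom: 66 + 58 + 76 + 115 = 315.
Σ(nₕ−1)sₕ² = 66·4.0804 + 58·16.5649 + 76·6.4516 + 115·5.1529 = 2312.9757.
s²ₚ = 2312.9757 / 315 = 7.34278 → 7.3428.

7.3428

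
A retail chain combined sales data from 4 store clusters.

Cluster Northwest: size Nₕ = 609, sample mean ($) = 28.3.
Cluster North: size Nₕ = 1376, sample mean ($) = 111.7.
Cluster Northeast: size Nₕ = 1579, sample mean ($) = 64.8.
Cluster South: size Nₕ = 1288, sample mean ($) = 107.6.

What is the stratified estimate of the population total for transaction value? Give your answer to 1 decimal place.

411841.9

Northwest: 609·28.3 = 17234.7
North: 1376·111.7 = 153699.2
Northeast: 1579·64.8 = 102319.2
South: 1288·107.6 = 138588.8
τ̂ = Σ Nₕx̄ₕ = 411841.9.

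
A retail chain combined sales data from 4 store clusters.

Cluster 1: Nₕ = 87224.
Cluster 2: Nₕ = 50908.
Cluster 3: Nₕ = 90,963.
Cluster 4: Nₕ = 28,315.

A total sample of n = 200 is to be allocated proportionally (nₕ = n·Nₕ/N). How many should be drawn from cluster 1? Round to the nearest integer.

68

Share of cluster 1 = 87224/257410 = 0.33885.
Allocate 200 × 0.33885 = 67.770... → 68.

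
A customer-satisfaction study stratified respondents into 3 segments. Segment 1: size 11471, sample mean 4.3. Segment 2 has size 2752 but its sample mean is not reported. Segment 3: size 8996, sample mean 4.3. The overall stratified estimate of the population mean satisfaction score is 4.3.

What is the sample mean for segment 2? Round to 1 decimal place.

4.3

Σ Nₕx̄ₕ = N·μ, so 2752·x̄_2 = 23219·4.3 − (11471·4.3 + 8996·4.3).
= 99841.7 − 88008.1 = 11833.6.
x̄_2 = 11833.6 / 2752 = 4.3 → 4.3.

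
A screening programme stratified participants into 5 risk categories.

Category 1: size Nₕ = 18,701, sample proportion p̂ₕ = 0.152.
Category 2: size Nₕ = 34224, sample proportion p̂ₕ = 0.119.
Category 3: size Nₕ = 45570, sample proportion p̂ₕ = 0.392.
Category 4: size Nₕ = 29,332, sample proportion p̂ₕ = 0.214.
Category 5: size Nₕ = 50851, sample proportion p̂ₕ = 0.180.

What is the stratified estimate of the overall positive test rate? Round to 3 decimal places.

0.225

Wₕ = Nₕ/N with N = 178678: 0.1047, 0.1915, 0.2550, 0.1642, 0.2846.
p̂_st = 0.1047·0.152 + 0.1915·0.119 + 0.2550·0.392 + 0.1642·0.214 + 0.2846·0.180 ≈ 0.22504... → 0.225.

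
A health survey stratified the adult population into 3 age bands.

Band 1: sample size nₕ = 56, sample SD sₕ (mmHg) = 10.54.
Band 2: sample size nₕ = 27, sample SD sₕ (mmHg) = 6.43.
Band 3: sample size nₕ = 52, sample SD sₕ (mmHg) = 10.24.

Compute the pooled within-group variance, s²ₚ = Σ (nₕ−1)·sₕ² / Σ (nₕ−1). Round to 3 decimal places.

Degrees of freedom: 55 + 26 + 51 = 132.
Σ(nₕ−1)sₕ² = 55·111.0916 + 26·41.3449 + 51·104.8576 = 12532.743.
s²ₚ = 12532.743 / 132 = 94.94502... → 94.945.

94.945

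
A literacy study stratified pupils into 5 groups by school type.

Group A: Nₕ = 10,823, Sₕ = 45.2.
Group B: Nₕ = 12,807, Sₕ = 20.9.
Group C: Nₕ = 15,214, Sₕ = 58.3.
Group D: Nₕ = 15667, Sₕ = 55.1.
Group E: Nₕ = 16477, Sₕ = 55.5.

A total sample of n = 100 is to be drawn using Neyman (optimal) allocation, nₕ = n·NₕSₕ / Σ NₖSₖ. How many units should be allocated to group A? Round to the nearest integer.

14

Σ NₕSₕ = 10823·45.2 + 12807·20.9 + 15214·58.3 + 15667·55.1 + 16477·55.5 = 3421567.3.
Share for A: 489199.6/3421567.3 = 0.14298.
n_A = 100 × 0.14298 = 14.298... → 14.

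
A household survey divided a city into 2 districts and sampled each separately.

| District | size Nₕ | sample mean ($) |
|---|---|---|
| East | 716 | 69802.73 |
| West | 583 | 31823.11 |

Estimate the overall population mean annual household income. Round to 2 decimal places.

x̄_st = (Σ Nₕx̄ₕ) / (Σ Nₕ) = (716·69802.73 + 583·31823.11) / 1299
= 68531627.81 / 1299 = 52757.2193... → 52757.22.

52757.22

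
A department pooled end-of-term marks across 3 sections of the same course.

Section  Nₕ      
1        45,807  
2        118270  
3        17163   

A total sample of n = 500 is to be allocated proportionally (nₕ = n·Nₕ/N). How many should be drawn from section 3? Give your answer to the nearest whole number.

47

Share of section 3 = 17163/181240 = 0.09470.
Allocate 500 × 0.09470 = 47.349... → 47.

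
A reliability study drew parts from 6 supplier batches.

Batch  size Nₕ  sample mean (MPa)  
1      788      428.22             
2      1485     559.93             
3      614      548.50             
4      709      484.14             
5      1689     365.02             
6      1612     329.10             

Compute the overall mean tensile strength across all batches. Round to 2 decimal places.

434.39

x̄_st = (Σ Nₕx̄ₕ) / (Σ Nₕ) = (788·428.22 + 1485·559.93 + 614·548.50 + 709·484.14 + 1689·365.02 + 1612·329.10) / 6897
= 2995995.65 / 6897 = 434.3911... → 434.39.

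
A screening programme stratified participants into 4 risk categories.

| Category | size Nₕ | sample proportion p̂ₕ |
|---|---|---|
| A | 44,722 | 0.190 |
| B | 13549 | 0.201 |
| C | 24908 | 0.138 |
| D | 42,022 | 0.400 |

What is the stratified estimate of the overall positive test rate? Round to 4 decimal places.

0.2513

N = 44722 + 13549 + 24908 + 42022 = 125201.
Overall proportion = Σ (Nₕ/N)·p̂ₕ.
Σ Nₕp̂ₕ = 8497.18 + 2723.349 + 3437.304 + 16808.8 = 31466.633.
31466.633 / 125201 = 0.251329... → 0.2513.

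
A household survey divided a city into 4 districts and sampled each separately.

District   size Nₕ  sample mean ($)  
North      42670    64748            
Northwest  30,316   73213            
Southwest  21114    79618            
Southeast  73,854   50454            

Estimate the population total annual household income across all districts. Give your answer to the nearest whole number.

Population total = Σ Nₕ·x̄ₕ (each stratum's size times its mean).
42670·64748 + 30316·73213 + 21114·79618 + 73854·50454 = 2762797160 + 2219525308 + 1681054452 + 3726229716 = 10389606636.

10389606636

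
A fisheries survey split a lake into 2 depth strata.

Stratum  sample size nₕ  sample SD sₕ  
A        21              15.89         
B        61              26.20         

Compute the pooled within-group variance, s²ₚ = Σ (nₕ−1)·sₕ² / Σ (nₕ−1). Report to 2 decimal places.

577.95

A: (21−1)·15.89² = 20·252.4921 = 5049.842
B: (61−1)·26.20² = 60·686.44 = 41186.4
Numerator = 46236.242; denominator = Σ(nₕ−1) = 80.
s²ₚ = 46236.242/80 = 577.9530... → 577.95.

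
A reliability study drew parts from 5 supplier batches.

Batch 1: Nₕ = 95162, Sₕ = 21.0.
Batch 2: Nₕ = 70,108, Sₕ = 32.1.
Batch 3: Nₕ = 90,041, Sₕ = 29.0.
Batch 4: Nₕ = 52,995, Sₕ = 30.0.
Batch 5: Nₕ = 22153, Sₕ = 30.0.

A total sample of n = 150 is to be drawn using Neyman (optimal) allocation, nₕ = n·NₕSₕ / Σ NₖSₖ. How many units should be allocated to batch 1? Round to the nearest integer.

Σ NₕSₕ = 95162·21.0 + 70108·32.1 + 90041·29.0 + 52995·30.0 + 22153·30.0 = 9114497.8.
Share for 1: 1998402/9114497.8 = 0.21926.
n_1 = 150 × 0.21926 = 32.888... → 33.

33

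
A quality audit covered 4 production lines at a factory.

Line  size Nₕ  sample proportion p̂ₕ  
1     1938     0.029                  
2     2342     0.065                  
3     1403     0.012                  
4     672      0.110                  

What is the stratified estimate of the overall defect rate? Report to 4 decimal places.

0.0471

N = 1938 + 2342 + 1403 + 672 = 6355.
Overall proportion = Σ (Nₕ/N)·p̂ₕ.
Σ Nₕp̂ₕ = 56.202 + 152.23 + 16.836 + 73.92 = 299.188.
299.188 / 6355 = 0.047079... → 0.0471.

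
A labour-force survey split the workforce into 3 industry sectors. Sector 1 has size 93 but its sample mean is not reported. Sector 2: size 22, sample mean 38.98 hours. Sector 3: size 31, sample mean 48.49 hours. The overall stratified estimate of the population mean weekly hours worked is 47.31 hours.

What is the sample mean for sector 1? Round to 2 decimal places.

Σ Nₕx̄ₕ = N·μ, so 93·x̄_1 = 146·47.31 − (22·38.98 + 31·48.49).
= 6907.26 − 2360.75 = 4546.51.
x̄_1 = 4546.51 / 93 = 48.8872... → 48.89.

48.89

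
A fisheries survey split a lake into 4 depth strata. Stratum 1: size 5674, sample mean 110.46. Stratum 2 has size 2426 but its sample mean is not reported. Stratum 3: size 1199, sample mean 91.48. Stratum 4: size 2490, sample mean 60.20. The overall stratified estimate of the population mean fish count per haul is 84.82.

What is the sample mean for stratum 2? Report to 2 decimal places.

46.83

N = 5674 + 2426 + 1199 + 2490 = 11789.
Overall total = μ·N = 84.82·11789 = 999942.98.
Subtract the known strata: 5674·110.46 + 1199·91.48 + 2490·60.20 = 886332.56.
Remaining total for stratum 2: 999942.98 − 886332.56 = 113610.42.
Divide by its size: 113610.42 / 2426 = 46.8303... → 46.83.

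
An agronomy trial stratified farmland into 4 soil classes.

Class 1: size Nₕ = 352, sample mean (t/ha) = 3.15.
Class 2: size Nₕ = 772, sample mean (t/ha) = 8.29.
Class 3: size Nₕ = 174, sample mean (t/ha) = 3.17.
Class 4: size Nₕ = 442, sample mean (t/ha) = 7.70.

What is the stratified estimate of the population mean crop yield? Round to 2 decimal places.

6.59

N = 352 + 772 + 174 + 442 = 1740.
Overall mean = Σ (Nₕ/N)·x̄ₕ — weight by population share, not a simple average.
Σ Nₕx̄ₕ = 352·3.15 + 772·8.29 + 174·3.17 + 442·7.70 = 1108.8 + 6399.88 + 551.58 + 3403.4 = 11463.66.
Divide by N: 11463.66 / 1740 = 6.5883... → 6.59.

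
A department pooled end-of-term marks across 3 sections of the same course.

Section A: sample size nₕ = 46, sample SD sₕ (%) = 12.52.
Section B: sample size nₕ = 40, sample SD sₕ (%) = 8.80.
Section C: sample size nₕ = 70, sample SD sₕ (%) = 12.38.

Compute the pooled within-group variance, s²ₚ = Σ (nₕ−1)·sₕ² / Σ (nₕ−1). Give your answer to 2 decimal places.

A: (46−1)·12.52² = 45·156.7504 = 7053.768
B: (40−1)·8.80² = 39·77.44 = 3020.16
C: (70−1)·12.38² = 69·153.2644 = 10575.2436
Numerator = 20649.1716; denominator = Σ(nₕ−1) = 153.
s²ₚ = 20649.1716/153 = 134.9619... → 134.96.

134.96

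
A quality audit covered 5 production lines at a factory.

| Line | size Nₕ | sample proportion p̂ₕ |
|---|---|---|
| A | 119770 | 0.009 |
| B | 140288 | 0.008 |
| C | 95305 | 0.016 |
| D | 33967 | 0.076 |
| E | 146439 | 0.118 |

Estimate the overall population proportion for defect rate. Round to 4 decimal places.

Wₕ = Nₕ/N with N = 535769: 0.2235, 0.2618, 0.1779, 0.0634, 0.2733.
p̂_st = 0.2235·0.009 + 0.2618·0.008 + 0.1779·0.016 + 0.0634·0.076 + 0.2733·0.118 ≈ 0.044023... → 0.0440.

0.0440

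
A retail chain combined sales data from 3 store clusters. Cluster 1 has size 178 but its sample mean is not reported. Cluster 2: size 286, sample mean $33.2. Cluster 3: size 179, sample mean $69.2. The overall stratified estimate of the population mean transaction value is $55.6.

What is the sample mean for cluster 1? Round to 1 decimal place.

77.9

N = 178 + 286 + 179 = 643.
Overall total = μ·N = 55.6·643 = 35750.8.
Subtract the known strata: 286·33.2 + 179·69.2 = 21882.
Remaining total for cluster 1: 35750.8 − 21882 = 13868.8.
Divide by its size: 13868.8 / 178 = 77.915... → 77.9.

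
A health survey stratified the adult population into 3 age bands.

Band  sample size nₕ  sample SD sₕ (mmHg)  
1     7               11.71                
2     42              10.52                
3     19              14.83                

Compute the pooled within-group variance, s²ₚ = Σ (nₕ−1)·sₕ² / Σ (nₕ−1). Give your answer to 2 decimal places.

143.37

Degrees of freedom: 6 + 41 + 18 = 65.
Σ(nₕ−1)sₕ² = 6·137.1241 + 41·110.6704 + 18·219.9289 = 9318.9512.
s²ₚ = 9318.9512 / 65 = 143.3685... → 143.37.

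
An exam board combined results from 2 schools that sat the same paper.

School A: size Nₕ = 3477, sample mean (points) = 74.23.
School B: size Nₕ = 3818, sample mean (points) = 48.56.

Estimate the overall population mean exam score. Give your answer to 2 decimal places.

N = 3477 + 3818 = 7295.
The stratified mean weights each stratum mean by its population share Nₕ/N.
Σ Nₕx̄ₕ = 3477·74.23 + 3818·48.56 = 258097.71 + 185402.08 = 443499.79.
Divide by N: 443499.79 / 7295 = 60.7950... → 60.80.

60.80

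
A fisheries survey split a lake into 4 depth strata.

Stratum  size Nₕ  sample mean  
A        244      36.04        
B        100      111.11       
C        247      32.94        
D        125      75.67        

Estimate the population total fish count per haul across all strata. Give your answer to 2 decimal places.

Population total = Σ Nₕ·x̄ₕ (each stratum's size times its mean).
244·36.04 + 100·111.11 + 247·32.94 + 125·75.67 = 8793.76 + 11111 + 8136.18 + 9458.75 = 37499.69.

37499.69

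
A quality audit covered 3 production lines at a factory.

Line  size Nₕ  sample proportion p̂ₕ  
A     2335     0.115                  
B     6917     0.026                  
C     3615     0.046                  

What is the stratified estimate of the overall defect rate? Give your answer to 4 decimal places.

0.0478

Wₕ = Nₕ/N with N = 12867: 0.1815, 0.5376, 0.2810.
p̂_st = 0.1815·0.115 + 0.5376·0.026 + 0.2810·0.046 ≈ 0.047770... → 0.0478.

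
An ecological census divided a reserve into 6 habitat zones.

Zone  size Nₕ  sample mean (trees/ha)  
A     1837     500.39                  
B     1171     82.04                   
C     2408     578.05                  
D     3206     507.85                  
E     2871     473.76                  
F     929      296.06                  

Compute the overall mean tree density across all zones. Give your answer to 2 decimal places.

456.50

N = 12422; weights Wₕ = Nₕ/N = (0.1479, 0.0943, 0.1938, 0.2581, 0.2311, 0.0748).
x̄_st = Σ Wₕ·x̄ₕ = 0.1479·500.39 + 0.0943·82.04 + 0.1938·578.05 + 0.2581·507.85 + 0.2311·473.76 + 0.0748·296.06 ≈ 456.4967...
→ 456.50.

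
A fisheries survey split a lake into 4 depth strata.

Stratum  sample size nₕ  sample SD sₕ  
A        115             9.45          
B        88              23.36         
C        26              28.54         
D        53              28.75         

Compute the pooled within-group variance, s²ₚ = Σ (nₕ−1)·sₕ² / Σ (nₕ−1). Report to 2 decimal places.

A: (115−1)·9.45² = 114·89.3025 = 10180.485
B: (88−1)·23.36² = 87·545.6896 = 47474.9952
C: (26−1)·28.54² = 25·814.5316 = 20363.29
D: (53−1)·28.75² = 52·826.5625 = 42981.25
Numerator = 121000.0202; denominator = Σ(nₕ−1) = 278.
s²ₚ = 121000.0202/278 = 435.2519... → 435.25.

435.25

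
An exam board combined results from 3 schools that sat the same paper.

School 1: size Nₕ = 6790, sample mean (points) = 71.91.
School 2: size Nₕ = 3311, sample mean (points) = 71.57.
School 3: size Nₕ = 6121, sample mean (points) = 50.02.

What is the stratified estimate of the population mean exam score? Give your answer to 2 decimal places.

63.58

N = 6790 + 3311 + 6121 = 16222.
Weight each subgroup mean by Nₕ/N and sum.
Σ Nₕx̄ₕ = 6790·71.91 + 3311·71.57 + 6121·50.02 = 488268.9 + 236968.27 + 306172.42 = 1031409.59.
Divide by N: 1031409.59 / 16222 = 63.5809... → 63.58.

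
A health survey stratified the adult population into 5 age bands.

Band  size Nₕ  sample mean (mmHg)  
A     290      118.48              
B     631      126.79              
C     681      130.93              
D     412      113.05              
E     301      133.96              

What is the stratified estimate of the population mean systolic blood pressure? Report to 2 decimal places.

125.45

N = 2315; weights Wₕ = Nₕ/N = (0.1253, 0.2726, 0.2942, 0.1780, 0.1300).
x̄_st = Σ Wₕ·x̄ₕ = 0.1253·118.48 + 0.2726·126.79 + 0.2942·130.93 + 0.1780·113.05 + 0.1300·133.96 ≈ 125.4538...
→ 125.45.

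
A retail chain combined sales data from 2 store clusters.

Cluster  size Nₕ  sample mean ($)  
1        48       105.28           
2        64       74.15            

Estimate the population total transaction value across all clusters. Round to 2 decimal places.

9799.04

1: 48·105.28 = 5053.44
2: 64·74.15 = 4745.6
τ̂ = Σ Nₕx̄ₕ = 9799.04.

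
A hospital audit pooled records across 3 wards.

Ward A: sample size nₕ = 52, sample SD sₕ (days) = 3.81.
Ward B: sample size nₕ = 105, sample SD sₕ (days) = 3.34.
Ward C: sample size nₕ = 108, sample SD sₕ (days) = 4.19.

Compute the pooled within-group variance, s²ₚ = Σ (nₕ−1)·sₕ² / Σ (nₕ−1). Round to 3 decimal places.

A: (52−1)·3.81² = 51·14.5161 = 740.3211
B: (105−1)·3.34² = 104·11.1556 = 1160.1824
C: (108−1)·4.19² = 107·17.5561 = 1878.5027
Numerator = 3779.0062; denominator = Σ(nₕ−1) = 262.
s²ₚ = 3779.0062/262 = 14.42369... → 14.424.

14.424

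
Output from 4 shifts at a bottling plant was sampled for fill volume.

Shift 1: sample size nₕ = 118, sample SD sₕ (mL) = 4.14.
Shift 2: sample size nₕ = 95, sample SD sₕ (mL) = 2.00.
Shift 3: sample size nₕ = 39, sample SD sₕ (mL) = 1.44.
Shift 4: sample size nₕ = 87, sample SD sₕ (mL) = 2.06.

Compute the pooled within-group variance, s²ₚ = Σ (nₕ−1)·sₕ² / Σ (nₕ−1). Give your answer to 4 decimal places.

1: (118−1)·4.14² = 117·17.1396 = 2005.3332
2: (95−1)·2.00² = 94·4 = 376
3: (39−1)·1.44² = 38·2.0736 = 78.7968
4: (87−1)·2.06² = 86·4.2436 = 364.9496
Numerator = 2825.0796; denominator = Σ(nₕ−1) = 335.
s²ₚ = 2825.0796/335 = 8.433073... → 8.4331.

8.4331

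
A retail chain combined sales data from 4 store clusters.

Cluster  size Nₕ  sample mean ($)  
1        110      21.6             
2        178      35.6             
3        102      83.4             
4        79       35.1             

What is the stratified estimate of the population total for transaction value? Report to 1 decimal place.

1: 110·21.6 = 2376
2: 178·35.6 = 6336.8
3: 102·83.4 = 8506.8
4: 79·35.1 = 2772.9
τ̂ = Σ Nₕx̄ₕ = 19992.5.

19992.5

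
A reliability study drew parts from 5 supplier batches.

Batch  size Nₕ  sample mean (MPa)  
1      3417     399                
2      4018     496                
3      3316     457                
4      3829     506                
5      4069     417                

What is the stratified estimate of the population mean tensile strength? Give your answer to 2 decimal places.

N = 18649; weights Wₕ = Nₕ/N = (0.1832, 0.2155, 0.1778, 0.2053, 0.2182).
x̄_st = Σ Wₕ·x̄ₕ = 0.1832·399 + 0.2155·496 + 0.1778·457 + 0.2053·506 + 0.2182·417 ≈ 456.1086...
→ 456.11.

456.11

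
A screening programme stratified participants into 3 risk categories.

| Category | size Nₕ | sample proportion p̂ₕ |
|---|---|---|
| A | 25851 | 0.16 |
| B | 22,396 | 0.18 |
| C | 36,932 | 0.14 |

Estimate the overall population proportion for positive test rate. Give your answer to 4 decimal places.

Wₕ = Nₕ/N with N = 85179: 0.3035, 0.2629, 0.4336.
p̂_st = 0.3035·0.16 + 0.2629·0.18 + 0.4336·0.14 ≈ 0.156587... → 0.1566.

0.1566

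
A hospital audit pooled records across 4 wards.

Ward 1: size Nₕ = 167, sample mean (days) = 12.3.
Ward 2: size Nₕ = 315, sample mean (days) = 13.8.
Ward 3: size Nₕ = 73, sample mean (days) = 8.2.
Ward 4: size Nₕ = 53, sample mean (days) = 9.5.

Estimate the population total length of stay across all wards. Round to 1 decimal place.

1: 167·12.3 = 2054.1
2: 315·13.8 = 4347
3: 73·8.2 = 598.6
4: 53·9.5 = 503.5
τ̂ = Σ Nₕx̄ₕ = 7503.2.

7503.2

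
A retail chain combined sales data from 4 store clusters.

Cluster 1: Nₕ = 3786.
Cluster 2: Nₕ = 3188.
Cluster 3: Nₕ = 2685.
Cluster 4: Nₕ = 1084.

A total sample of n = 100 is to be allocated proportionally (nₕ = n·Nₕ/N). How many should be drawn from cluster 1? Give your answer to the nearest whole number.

35

Share of cluster 1 = 3786/10743 = 0.35242.
Allocate 100 × 0.35242 = 35.242... → 35.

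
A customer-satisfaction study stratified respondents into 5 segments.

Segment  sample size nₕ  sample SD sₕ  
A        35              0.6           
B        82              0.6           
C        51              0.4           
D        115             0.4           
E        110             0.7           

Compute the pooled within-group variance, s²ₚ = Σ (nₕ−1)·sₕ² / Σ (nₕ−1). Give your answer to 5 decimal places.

Degrees of freedom: 34 + 81 + 50 + 114 + 109 = 388.
Σ(nₕ−1)sₕ² = 34·0.36 + 81·0.36 + 50·0.16 + 114·0.16 + 109·0.49 = 121.05.
s²ₚ = 121.05 / 388 = 0.3119845... → 0.31198.

0.31198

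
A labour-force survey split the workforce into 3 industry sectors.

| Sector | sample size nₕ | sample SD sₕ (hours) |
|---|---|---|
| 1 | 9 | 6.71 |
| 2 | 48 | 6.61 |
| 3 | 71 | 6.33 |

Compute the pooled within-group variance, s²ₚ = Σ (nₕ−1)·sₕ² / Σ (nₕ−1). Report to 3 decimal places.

1: (9−1)·6.71² = 8·45.0241 = 360.1928
2: (48−1)·6.61² = 47·43.6921 = 2053.5287
3: (71−1)·6.33² = 70·40.0689 = 2804.823
Numerator = 5218.5445; denominator = Σ(nₕ−1) = 125.
s²ₚ = 5218.5445/125 = 41.74836... → 41.748.

41.748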